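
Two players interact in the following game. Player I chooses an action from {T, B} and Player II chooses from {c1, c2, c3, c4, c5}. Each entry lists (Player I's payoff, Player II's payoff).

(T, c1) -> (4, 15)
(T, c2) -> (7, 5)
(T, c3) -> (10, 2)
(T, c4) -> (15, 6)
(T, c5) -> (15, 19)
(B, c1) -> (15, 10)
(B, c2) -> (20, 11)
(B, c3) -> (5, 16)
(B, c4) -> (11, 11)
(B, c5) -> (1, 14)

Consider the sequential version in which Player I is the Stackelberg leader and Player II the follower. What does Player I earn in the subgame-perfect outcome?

Player II best-responds to each possible Player I move:
- T: Player II compares 15, 5, 2, 6, 19 and picks c5; Player I would get 15.
- B: Player II compares 10, 11, 16, 11, 14 and picks c3; Player I would get 5.
Maximizing over 15, 5, Player I chooses T. Subgame-perfect outcome: (T, c5) with payoffs (15, 19).

15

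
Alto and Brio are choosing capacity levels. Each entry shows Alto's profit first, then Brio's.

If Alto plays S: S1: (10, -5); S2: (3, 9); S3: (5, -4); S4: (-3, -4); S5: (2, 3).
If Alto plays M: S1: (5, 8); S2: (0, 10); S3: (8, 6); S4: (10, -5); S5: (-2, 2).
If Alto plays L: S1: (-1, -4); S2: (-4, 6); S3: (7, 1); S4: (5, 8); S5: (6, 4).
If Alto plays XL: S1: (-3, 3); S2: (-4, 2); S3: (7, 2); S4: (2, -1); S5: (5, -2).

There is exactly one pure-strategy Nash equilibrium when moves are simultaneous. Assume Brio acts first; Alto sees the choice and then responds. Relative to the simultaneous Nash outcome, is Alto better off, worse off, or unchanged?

unchanged

Backward induction with Brio moving first.
- S1: BR = S, leader payoff -5.
- S2: BR = S, leader payoff 9.
- S3: BR = M, leader payoff 6.
- S4: BR = M, leader payoff -5.
- S5: BR = L, leader payoff 4.
Brio's induced payoffs are -5, 9, 6, -5, 4, so Brio commits to S2. Subgame-perfect outcome: (S, S2) with payoffs (3, 9).
For the simultaneous game, intersect best replies.
Alto's best replies: S1→S; S2→S; S3→M; S4→M; S5→L.
Brio's best replies: S→S2; M→S2; L→S4; XL→S1.
The unique mutual best reply is (S, S2), giving (3, 9).
Alto earns 3 sequentially versus 3 at the Nash outcome: unchanged.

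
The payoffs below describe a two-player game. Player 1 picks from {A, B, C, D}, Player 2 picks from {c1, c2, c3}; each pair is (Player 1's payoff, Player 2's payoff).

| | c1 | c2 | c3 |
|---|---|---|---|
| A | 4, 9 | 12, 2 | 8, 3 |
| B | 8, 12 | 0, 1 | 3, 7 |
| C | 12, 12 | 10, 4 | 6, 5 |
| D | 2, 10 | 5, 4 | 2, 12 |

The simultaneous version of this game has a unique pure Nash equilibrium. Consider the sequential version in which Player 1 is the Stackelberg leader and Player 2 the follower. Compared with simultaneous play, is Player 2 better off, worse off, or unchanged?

unchanged

Backward induction with Player 1 moving first.
- A → Player 2 plays c1 (best of 9, 2, 3); Player 1 gets 4.
- B → Player 2 plays c1 (best of 12, 1, 7); Player 1 gets 8.
- C → Player 2 plays c1 (best of 12, 4, 5); Player 1 gets 12.
- D → Player 2 plays c3 (best of 10, 4, 12); Player 1 gets 2.
Among 4, 8, 12, 2, the best is 12 at C. Subgame-perfect outcome: (C, c1) with payoffs (12, 12).
For the simultaneous game, intersect best replies.
Player 1's best replies: c1→C; c2→A; c3→A.
Player 2's best replies: A→c1; B→c1; C→c1; D→c3.
The unique mutual best reply is (C, c1), giving (12, 12).
Player 2 earns 12 sequentially versus 12 at the Nash outcome: unchanged.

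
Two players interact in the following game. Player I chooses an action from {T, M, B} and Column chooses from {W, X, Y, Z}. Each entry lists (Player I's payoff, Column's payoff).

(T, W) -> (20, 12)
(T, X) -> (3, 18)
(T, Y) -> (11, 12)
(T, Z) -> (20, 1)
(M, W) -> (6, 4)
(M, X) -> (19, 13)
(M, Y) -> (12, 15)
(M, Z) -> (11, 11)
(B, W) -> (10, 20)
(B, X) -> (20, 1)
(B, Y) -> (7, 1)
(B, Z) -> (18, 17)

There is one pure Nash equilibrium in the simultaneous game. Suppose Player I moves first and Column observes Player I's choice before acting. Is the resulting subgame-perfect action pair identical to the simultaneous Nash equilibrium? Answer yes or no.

Solve by backward induction (Player I leads).
- T: BR = X, leader payoff 3.
- M: BR = Y, leader payoff 12.
- B: BR = W, leader payoff 10.
Among 3, 12, 10, the best is 12 at M. Subgame-perfect outcome: (M, Y) with payoffs (12, 15).
Now find the simultaneous Nash equilibrium.
Player I's best replies: W→T; X→B; Y→M; Z→T.
Column's best replies: T→X; M→Y; B→W.
The unique mutual best reply is (M, Y), giving (12, 15).
Sequential outcome (M, Y) coincides with the Nash profile (M, Y).

yes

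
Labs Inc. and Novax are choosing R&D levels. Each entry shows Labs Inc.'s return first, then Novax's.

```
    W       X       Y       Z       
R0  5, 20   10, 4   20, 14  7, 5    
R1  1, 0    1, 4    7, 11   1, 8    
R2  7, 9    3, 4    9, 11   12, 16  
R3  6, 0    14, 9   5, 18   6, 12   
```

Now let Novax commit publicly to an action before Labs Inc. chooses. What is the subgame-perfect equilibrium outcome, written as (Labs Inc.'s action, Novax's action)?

(R2, Z)

Work backward from Labs Inc.'s decision.
- W → Labs Inc. plays R2 (best of 5, 1, 7, 6); Novax gets 9.
- X → Labs Inc. plays R3 (best of 10, 1, 3, 14); Novax gets 9.
- Y → Labs Inc. plays R0 (best of 20, 7, 9, 5); Novax gets 14.
- Z → Labs Inc. plays R2 (best of 7, 1, 12, 6); Novax gets 16.
Novax's induced payoffs are 9, 9, 14, 16, so Novax commits to Z. Subgame-perfect outcome: (R2, Z) with payoffs (12, 16).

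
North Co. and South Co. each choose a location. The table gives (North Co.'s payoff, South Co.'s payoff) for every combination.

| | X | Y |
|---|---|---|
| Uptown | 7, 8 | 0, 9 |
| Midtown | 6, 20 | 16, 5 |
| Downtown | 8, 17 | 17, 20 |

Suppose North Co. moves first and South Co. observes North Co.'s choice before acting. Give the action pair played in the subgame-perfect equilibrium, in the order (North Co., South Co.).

(Downtown, Y)

Solve by backward induction (North Co. leads).
- Uptown: BR = Y, leader payoff 0.
- Midtown: BR = X, leader payoff 6.
- Downtown: BR = Y, leader payoff 17.
Among 0, 6, 17, the best is 17 at Downtown. Subgame-perfect outcome: (Downtown, Y) with payoffs (17, 20).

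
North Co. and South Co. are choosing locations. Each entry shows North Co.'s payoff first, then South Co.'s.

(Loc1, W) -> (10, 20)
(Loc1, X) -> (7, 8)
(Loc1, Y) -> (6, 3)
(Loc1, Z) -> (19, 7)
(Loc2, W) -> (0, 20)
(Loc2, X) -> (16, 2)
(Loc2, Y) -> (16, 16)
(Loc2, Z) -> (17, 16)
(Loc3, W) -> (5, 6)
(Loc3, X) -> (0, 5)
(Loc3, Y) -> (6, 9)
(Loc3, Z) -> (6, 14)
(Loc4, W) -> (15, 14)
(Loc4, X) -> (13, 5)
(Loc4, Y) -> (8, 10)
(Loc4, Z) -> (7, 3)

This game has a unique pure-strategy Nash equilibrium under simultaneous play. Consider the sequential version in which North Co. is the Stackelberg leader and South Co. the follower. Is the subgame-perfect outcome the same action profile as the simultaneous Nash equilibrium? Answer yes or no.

yes

Backward induction with North Co. moving first.
- Loc1: BR = W, leader payoff 10.
- Loc2: BR = W, leader payoff 0.
- Loc3: BR = Z, leader payoff 6.
- Loc4: BR = W, leader payoff 15.
North Co.'s induced payoffs are 10, 0, 6, 15, so North Co. commits to Loc4. Subgame-perfect outcome: (Loc4, W) with payoffs (15, 14).
Now find the simultaneous Nash equilibrium.
North Co.'s best replies: W→Loc4; X→Loc2; Y→Loc2; Z→Loc1.
South Co.'s best replies: Loc1→W; Loc2→W; Loc3→Z; Loc4→W.
The unique mutual best reply is (Loc4, W), giving (15, 14).
Sequential outcome (Loc4, W) coincides with the Nash profile (Loc4, W).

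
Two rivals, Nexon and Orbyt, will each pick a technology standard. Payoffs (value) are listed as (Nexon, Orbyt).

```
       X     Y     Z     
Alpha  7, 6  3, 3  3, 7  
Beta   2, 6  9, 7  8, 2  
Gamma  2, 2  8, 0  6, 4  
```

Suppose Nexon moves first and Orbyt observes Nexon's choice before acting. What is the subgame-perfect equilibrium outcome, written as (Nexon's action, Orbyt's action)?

(Beta, Y)

Backward induction with Nexon moving first.
- Alpha: Orbyt compares 6, 3, 7 and picks Z; Nexon would get 3.
- Beta: Orbyt compares 6, 7, 2 and picks Y; Nexon would get 9.
- Gamma: Orbyt compares 2, 0, 4 and picks Z; Nexon would get 6.
Nexon's induced payoffs are 3, 9, 6, so Nexon commits to Beta. Subgame-perfect outcome: (Beta, Y) with payoffs (9, 7).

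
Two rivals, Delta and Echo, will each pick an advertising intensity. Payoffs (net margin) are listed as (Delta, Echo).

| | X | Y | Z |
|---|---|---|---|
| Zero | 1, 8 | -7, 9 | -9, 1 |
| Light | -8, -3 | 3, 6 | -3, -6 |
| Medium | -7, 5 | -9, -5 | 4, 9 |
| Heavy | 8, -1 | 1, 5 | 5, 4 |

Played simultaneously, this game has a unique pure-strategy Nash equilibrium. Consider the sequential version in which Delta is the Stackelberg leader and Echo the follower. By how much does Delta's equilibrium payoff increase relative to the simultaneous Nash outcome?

1

Solve by backward induction (Delta leads).
- Zero → Echo plays Y (best of 8, 9, 1); Delta gets -7.
- Light → Echo plays Y (best of -3, 6, -6); Delta gets 3.
- Medium → Echo plays Z (best of 5, -5, 9); Delta gets 4.
- Heavy → Echo plays Y (best of -1, 5, 4); Delta gets 1.
Delta's induced payoffs are -7, 3, 4, 1, so Delta commits to Medium. Subgame-perfect outcome: (Medium, Z) with payoffs (4, 9).
For the simultaneous game, intersect best replies.
Delta's best replies: X→Heavy; Y→Light; Z→Heavy.
Echo's best replies: Zero→Y; Light→Y; Medium→Z; Heavy→Y.
The unique mutual best reply is (Light, Y), giving (3, 6).
Delta's commitment gain: 4 − 3 = 1.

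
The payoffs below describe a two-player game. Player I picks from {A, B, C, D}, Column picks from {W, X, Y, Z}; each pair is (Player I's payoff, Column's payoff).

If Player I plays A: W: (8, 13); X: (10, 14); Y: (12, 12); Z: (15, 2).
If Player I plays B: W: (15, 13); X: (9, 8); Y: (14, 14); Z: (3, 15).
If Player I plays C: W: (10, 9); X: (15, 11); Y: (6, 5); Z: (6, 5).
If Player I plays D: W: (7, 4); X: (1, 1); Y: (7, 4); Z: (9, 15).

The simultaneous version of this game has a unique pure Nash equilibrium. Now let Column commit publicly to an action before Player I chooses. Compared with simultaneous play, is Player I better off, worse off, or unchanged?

Backward induction with Column moving first.
- W: BR = B, leader payoff 13.
- X: BR = C, leader payoff 11.
- Y: BR = B, leader payoff 14.
- Z: BR = A, leader payoff 2.
Maximizing over 13, 11, 14, 2, Column chooses Y. Subgame-perfect outcome: (B, Y) with payoffs (14, 14).
For the simultaneous game, intersect best replies.
Player I's best replies: W→B; X→C; Y→B; Z→A.
Column's best replies: A→X; B→Z; C→X; D→Z.
Only (C, X) has each player best-responding; Nash payoffs (15, 11).
Player I earns 14 sequentially versus 15 at the Nash outcome: worse off.

worse off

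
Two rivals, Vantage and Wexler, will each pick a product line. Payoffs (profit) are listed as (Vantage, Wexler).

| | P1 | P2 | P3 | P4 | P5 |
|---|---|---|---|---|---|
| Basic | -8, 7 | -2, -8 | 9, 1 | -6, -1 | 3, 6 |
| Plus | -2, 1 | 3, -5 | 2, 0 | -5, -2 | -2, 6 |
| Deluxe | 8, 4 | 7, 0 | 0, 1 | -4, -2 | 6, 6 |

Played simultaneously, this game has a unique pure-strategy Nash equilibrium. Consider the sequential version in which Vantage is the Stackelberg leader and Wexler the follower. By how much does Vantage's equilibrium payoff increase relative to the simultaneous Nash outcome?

0

Solve by backward induction (Vantage leads).
- Basic: Wexler compares 7, -8, 1, -1, 6 and picks P1; Vantage would get -8.
- Plus: Wexler compares 1, -5, 0, -2, 6 and picks P5; Vantage would get -2.
- Deluxe: Wexler compares 4, 0, 1, -2, 6 and picks P5; Vantage would get 6.
Vantage's induced payoffs are -8, -2, 6, so Vantage commits to Deluxe. Subgame-perfect outcome: (Deluxe, P5) with payoffs (6, 6).
For the simultaneous game, intersect best replies.
Vantage's best replies: P1→Deluxe; P2→Deluxe; P3→Basic; P4→Deluxe; P5→Deluxe.
Wexler's best replies: Basic→P1; Plus→P5; Deluxe→P5.
Only (Deluxe, P5) has each player best-responding; Nash payoffs (6, 6).
Vantage's commitment gain: 6 − 6 = 0.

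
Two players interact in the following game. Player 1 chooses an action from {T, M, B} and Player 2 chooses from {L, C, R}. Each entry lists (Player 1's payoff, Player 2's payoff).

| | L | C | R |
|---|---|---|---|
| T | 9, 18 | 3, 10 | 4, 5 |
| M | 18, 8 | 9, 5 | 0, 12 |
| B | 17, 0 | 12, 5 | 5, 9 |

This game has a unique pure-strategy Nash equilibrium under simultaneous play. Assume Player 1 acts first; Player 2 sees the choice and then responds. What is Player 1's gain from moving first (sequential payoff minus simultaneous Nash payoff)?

Work backward from Player 2's decision.
- T: BR = L, leader payoff 9.
- M: BR = R, leader payoff 0.
- B: BR = R, leader payoff 5.
Player 1's induced payoffs are 9, 0, 5, so Player 1 commits to T. Subgame-perfect outcome: (T, L) with payoffs (9, 18).
For the simultaneous game, intersect best replies.
Player 1's best replies: L→M; C→B; R→B.
Player 2's best replies: T→L; M→R; B→R.
Only (B, R) has each player best-responding; Nash payoffs (5, 9).
Player 1's commitment gain: 9 − 5 = 4.

4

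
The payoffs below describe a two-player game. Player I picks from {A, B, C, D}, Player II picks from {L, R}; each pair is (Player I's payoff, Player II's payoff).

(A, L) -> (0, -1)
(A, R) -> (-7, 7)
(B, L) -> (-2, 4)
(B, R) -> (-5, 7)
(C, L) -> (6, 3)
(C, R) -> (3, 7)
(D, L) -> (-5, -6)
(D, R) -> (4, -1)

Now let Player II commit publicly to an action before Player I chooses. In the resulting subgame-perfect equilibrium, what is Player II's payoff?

Solve by backward induction (Player II leads).
- L → Player I plays C (best of 0, -2, 6, -5); Player II gets 3.
- R → Player I plays D (best of -7, -5, 3, 4); Player II gets -1.
Player II's induced payoffs are 3, -1, so Player II commits to L. Subgame-perfect outcome: (C, L) with payoffs (6, 3).

3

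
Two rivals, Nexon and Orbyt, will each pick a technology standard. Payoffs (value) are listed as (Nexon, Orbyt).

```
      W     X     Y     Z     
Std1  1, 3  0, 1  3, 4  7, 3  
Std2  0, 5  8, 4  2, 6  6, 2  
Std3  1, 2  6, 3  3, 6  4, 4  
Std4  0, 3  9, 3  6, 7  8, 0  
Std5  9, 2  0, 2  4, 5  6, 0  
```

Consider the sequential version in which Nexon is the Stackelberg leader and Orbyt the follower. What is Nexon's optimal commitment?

Std4

Solve by backward induction (Nexon leads).
- Std1 → Orbyt plays Y (best of 3, 1, 4, 3); Nexon gets 3.
- Std2 → Orbyt plays Y (best of 5, 4, 6, 2); Nexon gets 2.
- Std3 → Orbyt plays Y (best of 2, 3, 6, 4); Nexon gets 3.
- Std4 → Orbyt plays Y (best of 3, 3, 7, 0); Nexon gets 6.
- Std5 → Orbyt plays Y (best of 2, 2, 5, 0); Nexon gets 4.
Among 3, 2, 3, 6, 4, the best is 6 at Std4. Subgame-perfect outcome: (Std4, Y) with payoffs (6, 7).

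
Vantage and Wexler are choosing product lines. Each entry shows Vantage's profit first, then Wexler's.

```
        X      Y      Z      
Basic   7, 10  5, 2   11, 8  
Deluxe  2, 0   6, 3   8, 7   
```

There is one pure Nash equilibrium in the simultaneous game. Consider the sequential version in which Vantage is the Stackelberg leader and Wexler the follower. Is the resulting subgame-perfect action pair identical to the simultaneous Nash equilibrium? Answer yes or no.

Work backward from Wexler's decision.
- Basic: BR = X, leader payoff 7.
- Deluxe: BR = Z, leader payoff 8.
Among 7, 8, the best is 8 at Deluxe. Subgame-perfect outcome: (Deluxe, Z) with payoffs (8, 7).
Now find the simultaneous Nash equilibrium.
Vantage's best replies: X→Basic; Y→Deluxe; Z→Basic.
Wexler's best replies: Basic→X; Deluxe→Z.
The unique mutual best reply is (Basic, X), giving (7, 10).
Sequential outcome (Deluxe, Z) differs from the Nash profile (Basic, X).

no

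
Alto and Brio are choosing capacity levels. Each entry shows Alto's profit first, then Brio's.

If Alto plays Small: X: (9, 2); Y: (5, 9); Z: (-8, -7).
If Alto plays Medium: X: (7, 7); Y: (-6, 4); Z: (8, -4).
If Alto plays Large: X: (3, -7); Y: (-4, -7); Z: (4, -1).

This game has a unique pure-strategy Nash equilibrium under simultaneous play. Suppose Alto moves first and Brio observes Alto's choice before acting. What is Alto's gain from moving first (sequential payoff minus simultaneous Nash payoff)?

2

Backward induction with Alto moving first.
- Small: Brio compares 2, 9, -7 and picks Y; Alto would get 5.
- Medium: Brio compares 7, 4, -4 and picks X; Alto would get 7.
- Large: Brio compares -7, -7, -1 and picks Z; Alto would get 4.
Among 5, 7, 4, the best is 7 at Medium. Subgame-perfect outcome: (Medium, X) with payoffs (7, 7).
Now find the simultaneous Nash equilibrium.
Alto's best replies: X→Small; Y→Small; Z→Medium.
Brio's best replies: Small→Y; Medium→X; Large→Z.
Only (Small, Y) has each player best-responding; Nash payoffs (5, 9).
Alto's commitment gain: 7 − 5 = 2.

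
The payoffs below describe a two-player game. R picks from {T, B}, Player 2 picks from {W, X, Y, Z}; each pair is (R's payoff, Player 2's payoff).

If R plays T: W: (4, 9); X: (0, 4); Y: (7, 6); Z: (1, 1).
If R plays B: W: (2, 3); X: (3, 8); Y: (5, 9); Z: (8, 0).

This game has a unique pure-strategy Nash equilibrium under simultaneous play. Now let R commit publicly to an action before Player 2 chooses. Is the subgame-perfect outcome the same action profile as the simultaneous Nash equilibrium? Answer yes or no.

no

Work backward from Player 2's decision.
- T: Player 2 compares 9, 4, 6, 1 and picks W; R would get 4.
- B: Player 2 compares 3, 8, 9, 0 and picks Y; R would get 5.
R's induced payoffs are 4, 5, so R commits to B. Subgame-perfect outcome: (B, Y) with payoffs (5, 9).
Now find the simultaneous Nash equilibrium.
R's best replies: W→T; X→B; Y→T; Z→B.
Player 2's best replies: T→W; B→Y.
The unique mutual best reply is (T, W), giving (4, 9).
Sequential outcome (B, Y) differs from the Nash profile (T, W).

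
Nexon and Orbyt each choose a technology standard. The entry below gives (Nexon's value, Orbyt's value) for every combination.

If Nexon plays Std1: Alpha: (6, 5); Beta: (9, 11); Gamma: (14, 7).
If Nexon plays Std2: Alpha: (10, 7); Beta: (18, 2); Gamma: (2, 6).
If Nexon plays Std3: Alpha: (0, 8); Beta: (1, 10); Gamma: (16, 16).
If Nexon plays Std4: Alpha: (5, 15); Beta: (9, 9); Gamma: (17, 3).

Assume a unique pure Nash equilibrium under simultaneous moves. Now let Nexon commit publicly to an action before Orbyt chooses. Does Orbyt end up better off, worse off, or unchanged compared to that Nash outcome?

Solve by backward induction (Nexon leads).
- Std1 → Orbyt plays Beta (best of 5, 11, 7); Nexon gets 9.
- Std2 → Orbyt plays Alpha (best of 7, 2, 6); Nexon gets 10.
- Std3 → Orbyt plays Gamma (best of 8, 10, 16); Nexon gets 16.
- Std4 → Orbyt plays Alpha (best of 15, 9, 3); Nexon gets 5.
Maximizing over 9, 10, 16, 5, Nexon chooses Std3. Subgame-perfect outcome: (Std3, Gamma) with payoffs (16, 16).
Now find the simultaneous Nash equilibrium.
Nexon's best replies: Alpha→Std2; Beta→Std2; Gamma→Std4.
Orbyt's best replies: Std1→Beta; Std2→Alpha; Std3→Gamma; Std4→Alpha.
The unique mutual best reply is (Std2, Alpha), giving (10, 7).
Orbyt earns 16 sequentially versus 7 at the Nash outcome: better off.

better off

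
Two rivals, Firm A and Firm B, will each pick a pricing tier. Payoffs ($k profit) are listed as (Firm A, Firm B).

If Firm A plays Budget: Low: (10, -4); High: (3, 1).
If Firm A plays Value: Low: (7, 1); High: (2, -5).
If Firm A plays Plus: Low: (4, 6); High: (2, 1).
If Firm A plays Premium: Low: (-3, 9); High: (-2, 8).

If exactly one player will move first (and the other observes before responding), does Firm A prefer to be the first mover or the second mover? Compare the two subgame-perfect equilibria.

first

If Firm A leads: Firm B's best replies are Budget→High, Value→Low, Plus→Low, Premium→Low; Firm A's induced payoffs 3, 7, 4, -3; outcome (Value, Low), payoffs (7, 1).
If Firm B leads: Firm A's best replies are Low→Budget, High→Budget; Firm B's induced payoffs -4, 1; outcome (Budget, High), payoffs (3, 1).
Firm A gets 7 moving first and 3 moving second, so Firm A prefers to move first.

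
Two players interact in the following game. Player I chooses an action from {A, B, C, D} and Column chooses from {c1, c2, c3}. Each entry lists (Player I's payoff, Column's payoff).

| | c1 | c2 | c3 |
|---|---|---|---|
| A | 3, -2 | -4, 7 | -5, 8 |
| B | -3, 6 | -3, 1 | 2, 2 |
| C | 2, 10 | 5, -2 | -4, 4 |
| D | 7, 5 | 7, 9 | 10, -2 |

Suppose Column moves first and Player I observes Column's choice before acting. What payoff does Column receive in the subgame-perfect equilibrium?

Backward induction with Column moving first.
- c1: BR = D, leader payoff 5.
- c2: BR = D, leader payoff 9.
- c3: BR = D, leader payoff -2.
Maximizing over 5, 9, -2, Column chooses c2. Subgame-perfect outcome: (D, c2) with payoffs (7, 9).

9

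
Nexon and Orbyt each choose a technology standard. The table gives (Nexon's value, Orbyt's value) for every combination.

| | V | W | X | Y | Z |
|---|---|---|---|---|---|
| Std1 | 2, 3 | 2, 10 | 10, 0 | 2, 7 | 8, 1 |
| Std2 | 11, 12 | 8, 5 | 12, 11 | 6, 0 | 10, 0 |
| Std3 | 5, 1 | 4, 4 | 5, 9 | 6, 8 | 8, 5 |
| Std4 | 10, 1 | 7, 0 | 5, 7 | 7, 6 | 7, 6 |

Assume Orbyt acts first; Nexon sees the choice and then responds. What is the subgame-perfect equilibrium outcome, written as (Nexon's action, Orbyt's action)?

Solve by backward induction (Orbyt leads).
- V → Nexon plays Std2 (best of 2, 11, 5, 10); Orbyt gets 12.
- W → Nexon plays Std2 (best of 2, 8, 4, 7); Orbyt gets 5.
- X → Nexon plays Std2 (best of 10, 12, 5, 5); Orbyt gets 11.
- Y → Nexon plays Std4 (best of 2, 6, 6, 7); Orbyt gets 6.
- Z → Nexon plays Std2 (best of 8, 10, 8, 7); Orbyt gets 0.
Maximizing over 12, 5, 11, 6, 0, Orbyt chooses V. Subgame-perfect outcome: (Std2, V) with payoffs (11, 12).

(Std2, V)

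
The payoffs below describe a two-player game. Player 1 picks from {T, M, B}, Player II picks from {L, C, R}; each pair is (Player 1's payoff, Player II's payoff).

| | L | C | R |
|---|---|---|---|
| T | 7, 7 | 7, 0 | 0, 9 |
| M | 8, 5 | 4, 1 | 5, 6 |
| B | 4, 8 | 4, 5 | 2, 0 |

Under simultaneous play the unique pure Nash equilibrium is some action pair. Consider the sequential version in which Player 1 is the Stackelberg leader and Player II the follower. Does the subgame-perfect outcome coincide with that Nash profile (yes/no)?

Player II best-responds to each possible Player 1 move:
- T → Player II plays R (best of 7, 0, 9); Player 1 gets 0.
- M → Player II plays R (best of 5, 1, 6); Player 1 gets 5.
- B → Player II plays L (best of 8, 5, 0); Player 1 gets 4.
Maximizing over 0, 5, 4, Player 1 chooses M. Subgame-perfect outcome: (M, R) with payoffs (5, 6).
For the simultaneous game, intersect best replies.
Player 1's best replies: L→M; C→T; R→M.
Player II's best replies: T→R; M→R; B→L.
The unique mutual best reply is (M, R), giving (5, 6).
Sequential outcome (M, R) coincides with the Nash profile (M, R).

yes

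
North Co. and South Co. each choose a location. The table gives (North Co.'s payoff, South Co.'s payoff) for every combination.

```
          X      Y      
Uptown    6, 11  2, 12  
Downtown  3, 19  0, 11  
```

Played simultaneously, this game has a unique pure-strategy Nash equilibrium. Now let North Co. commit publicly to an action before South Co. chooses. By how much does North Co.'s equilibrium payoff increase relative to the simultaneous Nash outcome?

1

Solve by backward induction (North Co. leads).
- Uptown: BR = Y, leader payoff 2.
- Downtown: BR = X, leader payoff 3.
Among 2, 3, the best is 3 at Downtown. Subgame-perfect outcome: (Downtown, X) with payoffs (3, 19).
For the simultaneous game, intersect best replies.
North Co.'s best replies: X→Uptown; Y→Uptown.
South Co.'s best replies: Uptown→Y; Downtown→X.
Only (Uptown, Y) has each player best-responding; Nash payoffs (2, 12).
North Co.'s commitment gain: 3 − 2 = 1.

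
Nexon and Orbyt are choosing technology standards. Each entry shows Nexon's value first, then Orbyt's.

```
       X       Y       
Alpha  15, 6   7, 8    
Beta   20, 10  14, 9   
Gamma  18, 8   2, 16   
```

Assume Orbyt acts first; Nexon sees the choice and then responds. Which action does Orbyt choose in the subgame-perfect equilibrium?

Work backward from Nexon's decision.
- X: BR = Beta, leader payoff 10.
- Y: BR = Beta, leader payoff 9.
Among 10, 9, the best is 10 at X. Subgame-perfect outcome: (Beta, X) with payoffs (20, 10).

X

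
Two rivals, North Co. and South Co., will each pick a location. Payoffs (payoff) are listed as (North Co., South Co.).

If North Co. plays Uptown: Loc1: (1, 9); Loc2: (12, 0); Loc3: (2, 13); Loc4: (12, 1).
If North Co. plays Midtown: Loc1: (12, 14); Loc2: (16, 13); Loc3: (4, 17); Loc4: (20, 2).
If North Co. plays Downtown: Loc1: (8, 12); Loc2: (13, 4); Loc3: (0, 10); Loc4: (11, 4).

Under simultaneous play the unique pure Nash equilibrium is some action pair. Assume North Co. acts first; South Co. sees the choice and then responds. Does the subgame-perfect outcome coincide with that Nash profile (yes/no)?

Work backward from South Co.'s decision.
- Uptown → South Co. plays Loc3 (best of 9, 0, 13, 1); North Co. gets 2.
- Midtown → South Co. plays Loc3 (best of 14, 13, 17, 2); North Co. gets 4.
- Downtown → South Co. plays Loc1 (best of 12, 4, 10, 4); North Co. gets 8.
Maximizing over 2, 4, 8, North Co. chooses Downtown. Subgame-perfect outcome: (Downtown, Loc1) with payoffs (8, 12).
Under simultaneous play:
North Co.'s best replies: Loc1→Midtown; Loc2→Midtown; Loc3→Midtown; Loc4→Midtown.
South Co.'s best replies: Uptown→Loc3; Midtown→Loc3; Downtown→Loc1.
Only (Midtown, Loc3) has each player best-responding; Nash payoffs (4, 17).
Sequential outcome (Downtown, Loc1) differs from the Nash profile (Midtown, Loc3).

no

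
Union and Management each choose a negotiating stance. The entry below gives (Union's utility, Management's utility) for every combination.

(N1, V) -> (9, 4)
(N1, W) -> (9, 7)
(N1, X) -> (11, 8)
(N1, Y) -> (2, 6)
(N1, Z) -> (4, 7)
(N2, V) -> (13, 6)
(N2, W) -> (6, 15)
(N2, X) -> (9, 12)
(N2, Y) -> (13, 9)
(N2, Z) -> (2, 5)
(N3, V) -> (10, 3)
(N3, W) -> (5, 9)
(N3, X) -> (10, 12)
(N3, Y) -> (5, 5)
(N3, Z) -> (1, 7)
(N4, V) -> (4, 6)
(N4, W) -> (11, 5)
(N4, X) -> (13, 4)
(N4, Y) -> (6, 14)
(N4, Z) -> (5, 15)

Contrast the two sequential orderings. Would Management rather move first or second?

If Union leads: Management's best replies are N1→X, N2→W, N3→X, N4→Z; Union's induced payoffs 11, 6, 10, 5; outcome (N1, X), payoffs (11, 8).
If Management leads: Union's best replies are V→N2, W→N4, X→N4, Y→N2, Z→N4; Management's induced payoffs 6, 5, 4, 9, 15; outcome (N4, Z), payoffs (5, 15).
Management gets 15 moving first and 8 moving second, so Management prefers to move first.

first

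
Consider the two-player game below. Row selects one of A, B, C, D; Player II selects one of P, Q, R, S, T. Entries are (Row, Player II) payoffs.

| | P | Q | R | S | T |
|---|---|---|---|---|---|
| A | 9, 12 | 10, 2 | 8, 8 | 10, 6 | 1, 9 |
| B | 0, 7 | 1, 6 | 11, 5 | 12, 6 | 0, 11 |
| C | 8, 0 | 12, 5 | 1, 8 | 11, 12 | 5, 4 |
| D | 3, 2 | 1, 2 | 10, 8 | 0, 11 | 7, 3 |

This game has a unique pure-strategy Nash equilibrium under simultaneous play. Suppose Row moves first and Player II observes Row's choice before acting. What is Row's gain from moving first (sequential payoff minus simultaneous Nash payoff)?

Player II best-responds to each possible Row move:
- A: BR = P, leader payoff 9.
- B: BR = T, leader payoff 0.
- C: BR = S, leader payoff 11.
- D: BR = S, leader payoff 0.
Row's induced payoffs are 9, 0, 11, 0, so Row commits to C. Subgame-perfect outcome: (C, S) with payoffs (11, 12).
Now find the simultaneous Nash equilibrium.
Row's best replies: P→A; Q→C; R→B; S→B; T→D.
Player II's best replies: A→P; B→T; C→S; D→S.
Only (A, P) has each player best-responding; Nash payoffs (9, 12).
Row's commitment gain: 11 − 9 = 2.

2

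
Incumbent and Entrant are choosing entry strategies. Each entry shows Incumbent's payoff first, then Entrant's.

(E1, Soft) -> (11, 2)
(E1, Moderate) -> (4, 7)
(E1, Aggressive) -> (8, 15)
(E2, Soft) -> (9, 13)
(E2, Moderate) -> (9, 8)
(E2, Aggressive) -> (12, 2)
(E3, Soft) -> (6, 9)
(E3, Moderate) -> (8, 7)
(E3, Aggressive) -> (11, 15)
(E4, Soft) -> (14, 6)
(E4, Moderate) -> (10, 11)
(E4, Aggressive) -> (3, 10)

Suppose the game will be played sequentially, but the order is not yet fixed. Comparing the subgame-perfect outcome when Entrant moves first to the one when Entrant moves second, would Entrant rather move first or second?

second

If Incumbent leads: Entrant's best replies are E1→Aggressive, E2→Soft, E3→Aggressive, E4→Moderate; Incumbent's induced payoffs 8, 9, 11, 10; outcome (E3, Aggressive), payoffs (11, 15).
If Entrant leads: Incumbent's best replies are Soft→E4, Moderate→E4, Aggressive→E2; Entrant's induced payoffs 6, 11, 2; outcome (E4, Moderate), payoffs (10, 11).
Entrant gets 11 moving first and 15 moving second, so Entrant prefers to move second.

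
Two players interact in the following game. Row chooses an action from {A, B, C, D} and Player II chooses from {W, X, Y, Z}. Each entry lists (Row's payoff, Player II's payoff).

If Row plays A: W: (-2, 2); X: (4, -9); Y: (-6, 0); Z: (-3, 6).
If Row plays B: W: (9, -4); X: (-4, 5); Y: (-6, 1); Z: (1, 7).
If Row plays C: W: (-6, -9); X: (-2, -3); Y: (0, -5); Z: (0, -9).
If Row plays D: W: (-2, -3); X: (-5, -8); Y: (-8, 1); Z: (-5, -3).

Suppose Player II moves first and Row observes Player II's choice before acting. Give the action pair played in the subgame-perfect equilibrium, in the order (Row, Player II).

(B, Z)

Backward induction with Player II moving first.
- W → Row plays B (best of -2, 9, -6, -2); Player II gets -4.
- X → Row plays A (best of 4, -4, -2, -5); Player II gets -9.
- Y → Row plays C (best of -6, -6, 0, -8); Player II gets -5.
- Z → Row plays B (best of -3, 1, 0, -5); Player II gets 7.
Among -4, -9, -5, 7, the best is 7 at Z. Subgame-perfect outcome: (B, Z) with payoffs (1, 7).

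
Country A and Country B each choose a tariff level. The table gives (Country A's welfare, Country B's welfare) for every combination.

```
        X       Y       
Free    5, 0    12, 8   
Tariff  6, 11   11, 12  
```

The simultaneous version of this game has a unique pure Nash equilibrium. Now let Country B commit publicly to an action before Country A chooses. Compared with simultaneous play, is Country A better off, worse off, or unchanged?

worse off

Solve by backward induction (Country B leads).
- X: Country A compares 5, 6 and picks Tariff; Country B would get 11.
- Y: Country A compares 12, 11 and picks Free; Country B would get 8.
Country B's induced payoffs are 11, 8, so Country B commits to X. Subgame-perfect outcome: (Tariff, X) with payoffs (6, 11).
Now find the simultaneous Nash equilibrium.
Country A's best replies: X→Tariff; Y→Free.
Country B's best replies: Free→Y; Tariff→Y.
The unique mutual best reply is (Free, Y), giving (12, 8).
Country A earns 6 sequentially versus 12 at the Nash outcome: worse off.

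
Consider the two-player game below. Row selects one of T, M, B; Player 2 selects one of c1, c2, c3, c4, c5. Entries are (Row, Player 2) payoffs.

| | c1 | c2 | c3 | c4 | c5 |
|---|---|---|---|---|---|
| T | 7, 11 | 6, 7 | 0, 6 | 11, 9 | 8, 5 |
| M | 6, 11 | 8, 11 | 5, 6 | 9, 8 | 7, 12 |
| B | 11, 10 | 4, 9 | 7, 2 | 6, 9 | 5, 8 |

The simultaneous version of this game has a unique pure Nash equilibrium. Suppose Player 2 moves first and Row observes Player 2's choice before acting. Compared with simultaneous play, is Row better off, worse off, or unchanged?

worse off

Backward induction with Player 2 moving first.
- c1: BR = B, leader payoff 10.
- c2: BR = M, leader payoff 11.
- c3: BR = B, leader payoff 2.
- c4: BR = T, leader payoff 9.
- c5: BR = T, leader payoff 5.
Maximizing over 10, 11, 2, 9, 5, Player 2 chooses c2. Subgame-perfect outcome: (M, c2) with payoffs (8, 11).
For the simultaneous game, intersect best replies.
Row's best replies: c1→B; c2→M; c3→B; c4→T; c5→T.
Player 2's best replies: T→c1; M→c5; B→c1.
Only (B, c1) has each player best-responding; Nash payoffs (11, 10).
Row earns 8 sequentially versus 11 at the Nash outcome: worse off.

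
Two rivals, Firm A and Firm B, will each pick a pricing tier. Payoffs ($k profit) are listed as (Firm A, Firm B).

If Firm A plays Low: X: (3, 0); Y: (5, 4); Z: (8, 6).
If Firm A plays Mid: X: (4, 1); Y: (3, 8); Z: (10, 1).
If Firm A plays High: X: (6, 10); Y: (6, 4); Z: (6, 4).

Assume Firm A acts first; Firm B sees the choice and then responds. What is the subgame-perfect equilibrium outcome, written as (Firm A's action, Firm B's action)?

Backward induction with Firm A moving first.
- Low → Firm B plays Z (best of 0, 4, 6); Firm A gets 8.
- Mid → Firm B plays Y (best of 1, 8, 1); Firm A gets 3.
- High → Firm B plays X (best of 10, 4, 4); Firm A gets 6.
Maximizing over 8, 3, 6, Firm A chooses Low. Subgame-perfect outcome: (Low, Z) with payoffs (8, 6).

(Low, Z)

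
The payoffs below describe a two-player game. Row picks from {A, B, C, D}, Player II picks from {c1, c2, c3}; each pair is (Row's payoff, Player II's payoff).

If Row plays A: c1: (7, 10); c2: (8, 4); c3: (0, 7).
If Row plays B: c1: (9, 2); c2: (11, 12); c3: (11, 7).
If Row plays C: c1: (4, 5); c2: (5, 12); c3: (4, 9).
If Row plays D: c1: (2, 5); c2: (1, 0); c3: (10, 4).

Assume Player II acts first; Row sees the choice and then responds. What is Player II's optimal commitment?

Backward induction with Player II moving first.
- c1: BR = B, leader payoff 2.
- c2: BR = B, leader payoff 12.
- c3: BR = B, leader payoff 7.
Maximizing over 2, 12, 7, Player II chooses c2. Subgame-perfect outcome: (B, c2) with payoffs (11, 12).

c2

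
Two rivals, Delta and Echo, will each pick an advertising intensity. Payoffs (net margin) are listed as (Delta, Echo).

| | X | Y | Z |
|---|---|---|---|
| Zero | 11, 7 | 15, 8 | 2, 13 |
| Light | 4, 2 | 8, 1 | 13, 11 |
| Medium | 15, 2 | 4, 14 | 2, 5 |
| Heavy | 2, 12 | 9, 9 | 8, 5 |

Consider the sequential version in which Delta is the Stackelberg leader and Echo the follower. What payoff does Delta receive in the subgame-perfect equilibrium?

Echo best-responds to each possible Delta move:
- Zero → Echo plays Z (best of 7, 8, 13); Delta gets 2.
- Light → Echo plays Z (best of 2, 1, 11); Delta gets 13.
- Medium → Echo plays Y (best of 2, 14, 5); Delta gets 4.
- Heavy → Echo plays X (best of 12, 9, 5); Delta gets 2.
Delta's induced payoffs are 2, 13, 4, 2, so Delta commits to Light. Subgame-perfect outcome: (Light, Z) with payoffs (13, 11).

13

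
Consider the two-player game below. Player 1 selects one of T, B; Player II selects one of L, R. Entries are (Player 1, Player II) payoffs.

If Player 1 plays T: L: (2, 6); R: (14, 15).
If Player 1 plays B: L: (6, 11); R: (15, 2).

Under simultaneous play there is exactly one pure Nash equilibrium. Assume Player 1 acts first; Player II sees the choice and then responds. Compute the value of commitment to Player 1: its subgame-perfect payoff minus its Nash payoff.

Player II best-responds to each possible Player 1 move:
- T → Player II plays R (best of 6, 15); Player 1 gets 14.
- B → Player II plays L (best of 11, 2); Player 1 gets 6.
Maximizing over 14, 6, Player 1 chooses T. Subgame-perfect outcome: (T, R) with payoffs (14, 15).
Now find the simultaneous Nash equilibrium.
Player 1's best replies: L→B; R→B.
Player II's best replies: T→R; B→L.
The unique mutual best reply is (B, L), giving (6, 11).
Player 1's commitment gain: 14 − 6 = 8.

8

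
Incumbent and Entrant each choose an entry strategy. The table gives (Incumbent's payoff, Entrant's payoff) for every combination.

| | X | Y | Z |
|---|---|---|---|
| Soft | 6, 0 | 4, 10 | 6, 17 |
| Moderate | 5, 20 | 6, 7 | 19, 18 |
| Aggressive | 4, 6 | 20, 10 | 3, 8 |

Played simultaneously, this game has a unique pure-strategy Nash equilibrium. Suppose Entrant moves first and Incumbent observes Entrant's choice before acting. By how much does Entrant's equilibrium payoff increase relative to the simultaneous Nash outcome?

Solve by backward induction (Entrant leads).
- X: BR = Soft, leader payoff 0.
- Y: BR = Aggressive, leader payoff 10.
- Z: BR = Moderate, leader payoff 18.
Maximizing over 0, 10, 18, Entrant chooses Z. Subgame-perfect outcome: (Moderate, Z) with payoffs (19, 18).
Under simultaneous play:
Incumbent's best replies: X→Soft; Y→Aggressive; Z→Moderate.
Entrant's best replies: Soft→Z; Moderate→X; Aggressive→Y.
Only (Aggressive, Y) has each player best-responding; Nash payoffs (20, 10).
Entrant's commitment gain: 18 − 10 = 8.

8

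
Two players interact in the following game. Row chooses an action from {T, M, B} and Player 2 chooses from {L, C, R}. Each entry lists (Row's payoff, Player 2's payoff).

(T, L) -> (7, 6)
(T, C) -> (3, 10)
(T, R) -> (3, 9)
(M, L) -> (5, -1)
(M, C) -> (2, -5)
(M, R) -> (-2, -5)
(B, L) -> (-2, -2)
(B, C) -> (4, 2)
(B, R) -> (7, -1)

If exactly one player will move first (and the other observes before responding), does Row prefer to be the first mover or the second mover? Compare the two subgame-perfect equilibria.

If Row leads: Player 2's best replies are T→C, M→L, B→C; Row's induced payoffs 3, 5, 4; outcome (M, L), payoffs (5, -1).
If Player 2 leads: Row's best replies are L→T, C→B, R→B; Player 2's induced payoffs 6, 2, -1; outcome (T, L), payoffs (7, 6).
Row gets 5 moving first and 7 moving second, so Row prefers to move second.

second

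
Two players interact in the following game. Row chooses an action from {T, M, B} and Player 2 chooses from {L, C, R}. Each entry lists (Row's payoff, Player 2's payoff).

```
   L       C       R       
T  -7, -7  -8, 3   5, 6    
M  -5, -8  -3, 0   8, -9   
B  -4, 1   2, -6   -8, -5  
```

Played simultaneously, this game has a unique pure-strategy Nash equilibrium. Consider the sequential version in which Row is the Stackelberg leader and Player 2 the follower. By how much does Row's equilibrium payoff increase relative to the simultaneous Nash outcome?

9

Backward induction with Row moving first.
- T: BR = R, leader payoff 5.
- M: BR = C, leader payoff -3.
- B: BR = L, leader payoff -4.
Row's induced payoffs are 5, -3, -4, so Row commits to T. Subgame-perfect outcome: (T, R) with payoffs (5, 6).
Now find the simultaneous Nash equilibrium.
Row's best replies: L→B; C→B; R→M.
Player 2's best replies: T→R; M→C; B→L.
The unique mutual best reply is (B, L), giving (-4, 1).
Row's commitment gain: 5 − -4 = 9.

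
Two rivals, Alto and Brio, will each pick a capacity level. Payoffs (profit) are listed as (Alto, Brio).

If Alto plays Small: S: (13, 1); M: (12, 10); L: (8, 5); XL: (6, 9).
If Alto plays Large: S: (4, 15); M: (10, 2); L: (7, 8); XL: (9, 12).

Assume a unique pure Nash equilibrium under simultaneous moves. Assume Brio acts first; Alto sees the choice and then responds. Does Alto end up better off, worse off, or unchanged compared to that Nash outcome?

worse off

Backward induction with Brio moving first.
- S: BR = Small, leader payoff 1.
- M: BR = Small, leader payoff 10.
- L: BR = Small, leader payoff 5.
- XL: BR = Large, leader payoff 12.
Brio's induced payoffs are 1, 10, 5, 12, so Brio commits to XL. Subgame-perfect outcome: (Large, XL) with payoffs (9, 12).
Under simultaneous play:
Alto's best replies: S→Small; M→Small; L→Small; XL→Large.
Brio's best replies: Small→M; Large→S.
Only (Small, M) has each player best-responding; Nash payoffs (12, 10).
Alto earns 9 sequentially versus 12 at the Nash outcome: worse off.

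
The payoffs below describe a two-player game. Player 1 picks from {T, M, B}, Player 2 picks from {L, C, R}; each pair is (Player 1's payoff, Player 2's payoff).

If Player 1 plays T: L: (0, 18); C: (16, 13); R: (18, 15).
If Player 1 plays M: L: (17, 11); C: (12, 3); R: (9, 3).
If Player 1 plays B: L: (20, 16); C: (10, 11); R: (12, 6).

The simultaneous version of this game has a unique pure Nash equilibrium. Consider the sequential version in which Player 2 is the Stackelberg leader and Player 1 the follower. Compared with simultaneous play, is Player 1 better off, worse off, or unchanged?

unchanged

Work backward from Player 1's decision.
- L: BR = B, leader payoff 16.
- C: BR = T, leader payoff 13.
- R: BR = T, leader payoff 15.
Among 16, 13, 15, the best is 16 at L. Subgame-perfect outcome: (B, L) with payoffs (20, 16).
Under simultaneous play:
Player 1's best replies: L→B; C→T; R→T.
Player 2's best replies: T→L; M→L; B→L.
The unique mutual best reply is (B, L), giving (20, 16).
Player 1 earns 20 sequentially versus 20 at the Nash outcome: unchanged.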